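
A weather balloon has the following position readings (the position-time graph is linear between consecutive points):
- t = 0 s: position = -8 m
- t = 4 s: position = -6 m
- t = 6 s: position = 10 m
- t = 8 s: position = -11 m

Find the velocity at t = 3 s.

Velocity is the slope of the x-t graph on 0–4 s: (-6 − -8)/(4 − 0) = 0.5 m/s.

0.5 m/s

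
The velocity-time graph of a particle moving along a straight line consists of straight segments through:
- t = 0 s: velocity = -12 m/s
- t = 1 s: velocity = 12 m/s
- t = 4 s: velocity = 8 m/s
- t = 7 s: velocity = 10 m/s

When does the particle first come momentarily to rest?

v changes sign on 0–1 s (from -12 to 12); the graph is linear there, so v = 0 at t = 0 + (12)·(1 − 0)/(12 − -12) = 0.5 s.

t = 0.5 s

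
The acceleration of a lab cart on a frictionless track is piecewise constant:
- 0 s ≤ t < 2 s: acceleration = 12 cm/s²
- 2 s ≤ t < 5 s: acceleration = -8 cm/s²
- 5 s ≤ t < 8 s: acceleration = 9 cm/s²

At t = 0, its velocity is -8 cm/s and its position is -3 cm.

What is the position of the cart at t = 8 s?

33.5 cm

On each constant-a segment, Δv = aΔt and Δx = v₀Δt + ½aΔt²; chain segment to segment.
0–2 s: v starts -8 cm/s; Δx = -8·2 + ½·12·2² = 8 cm; v ends 16 cm/s.
2–5 s: v starts 16 cm/s; Δx = 16·3 + ½·-8·3² = 12 cm; v ends -8 cm/s.
5–8 s: v starts -8 cm/s; Δx = -8·3 + ½·9·3² = 16.5 cm; v ends 19 cm/s.
x(8) = -3 + Σ Δx = 33.5 cm.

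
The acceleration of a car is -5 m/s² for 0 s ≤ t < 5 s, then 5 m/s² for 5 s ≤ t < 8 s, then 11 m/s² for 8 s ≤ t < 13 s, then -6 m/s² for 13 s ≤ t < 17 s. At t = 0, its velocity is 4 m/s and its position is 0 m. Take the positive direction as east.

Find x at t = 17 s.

172.5 m

On each constant-a segment, Δv = aΔt and Δx = v₀Δt + ½aΔt²; chain segment to segment.
0–5 s: v starts 4 m/s; Δx = 4·5 + ½·-5·5² = -42.5 m; v ends -21 m/s.
5–8 s: v starts -21 m/s; Δx = -21·3 + ½·5·3² = -40.5 m; v ends -6 m/s.
8–13 s: v starts -6 m/s; Δx = -6·5 + ½·11·5² = 107.5 m; v ends 49 m/s.
13–17 s: v starts 49 m/s; Δx = 49·4 + ½·-6·4² = 148 m; v ends 25 m/s.
x(17) = 0 + Σ Δx = 172.5 m.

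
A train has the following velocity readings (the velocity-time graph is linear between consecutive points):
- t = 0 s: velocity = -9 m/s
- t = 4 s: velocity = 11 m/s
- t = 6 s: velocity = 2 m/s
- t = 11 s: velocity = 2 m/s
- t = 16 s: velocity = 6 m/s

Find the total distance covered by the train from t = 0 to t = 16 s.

Distance (not displacement) is the total path length: add the absolute areas under v-t.
0–4 s: v = 0 at t = 1.8 s; triangle areas 8.1 + 12.1 = 20.2 m
4–6 s: |½(11 + 2)(2)| = 13 m
6–11 s: |2| × 5 = 10 m
11–16 s: |½(2 + 6)(5)| = 20 m
Total distance = 63.2 m

63.2 m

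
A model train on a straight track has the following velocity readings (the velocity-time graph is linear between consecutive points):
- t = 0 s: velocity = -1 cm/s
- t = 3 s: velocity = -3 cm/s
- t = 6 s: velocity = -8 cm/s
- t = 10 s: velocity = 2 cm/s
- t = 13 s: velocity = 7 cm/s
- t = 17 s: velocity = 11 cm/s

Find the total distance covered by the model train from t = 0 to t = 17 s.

85.6 cm

Total distance travelled is ∫|v| dt — sum the magnitudes of each area piece.
0–3 s: |½(-1 + -3)(3)| = 6 cm
3–6 s: |½(-3 + -8)(3)| = 16.5 cm
6–10 s: v = 0 at t = 9.2 s; triangle areas 12.8 + 0.8 = 13.6 cm
10–13 s: |½(2 + 7)(3)| = 13.5 cm
13–17 s: |½(7 + 11)(4)| = 36 cm
Total distance = 85.6 cm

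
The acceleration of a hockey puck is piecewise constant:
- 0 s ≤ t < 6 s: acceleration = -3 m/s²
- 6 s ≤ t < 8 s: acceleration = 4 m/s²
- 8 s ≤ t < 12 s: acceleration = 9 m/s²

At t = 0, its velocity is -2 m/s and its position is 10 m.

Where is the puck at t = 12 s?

-64 m

On each constant-a segment, Δv = aΔt and Δx = v₀Δt + ½aΔt²; chain segment to segment.
0–6 s: v starts -2 m/s; Δx = -2·6 + ½·-3·6² = -66 m; v ends -20 m/s.
6–8 s: v starts -20 m/s; Δx = -20·2 + ½·4·2² = -32 m; v ends -12 m/s.
8–12 s: v starts -12 m/s; Δx = -12·4 + ½·9·4² = 24 m; v ends 24 m/s.
x(12) = 10 + Σ Δx = -64 m.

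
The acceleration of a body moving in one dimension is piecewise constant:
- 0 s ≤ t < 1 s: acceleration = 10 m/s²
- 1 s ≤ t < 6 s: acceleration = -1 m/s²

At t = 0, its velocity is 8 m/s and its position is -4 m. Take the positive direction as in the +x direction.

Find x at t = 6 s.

86.5 m

On each constant-a segment, Δv = aΔt and Δx = v₀Δt + ½aΔt²; chain segment to segment.
0–1 s: v starts 8 m/s; Δx = 8·1 + ½·10·1² = 13 m; v ends 18 m/s.
1–6 s: v starts 18 m/s; Δx = 18·5 + ½·-1·5² = 77.5 m; v ends 13 m/s.
x(6) = -4 + Σ Δx = 86.5 m.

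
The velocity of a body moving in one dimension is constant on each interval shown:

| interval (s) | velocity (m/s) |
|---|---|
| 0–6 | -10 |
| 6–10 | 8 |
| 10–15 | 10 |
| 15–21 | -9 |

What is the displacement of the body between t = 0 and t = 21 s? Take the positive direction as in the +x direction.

Net displacement equals the area under the velocity-time graph (areas below the axis count negative).
0–6 s: -10 × 6 = -60 m
6–10 s: 8 × 4 = 32 m
10–15 s: 10 × 5 = 50 m
15–21 s: -9 × 6 = -54 m
Net displacement = -32 m

-32 m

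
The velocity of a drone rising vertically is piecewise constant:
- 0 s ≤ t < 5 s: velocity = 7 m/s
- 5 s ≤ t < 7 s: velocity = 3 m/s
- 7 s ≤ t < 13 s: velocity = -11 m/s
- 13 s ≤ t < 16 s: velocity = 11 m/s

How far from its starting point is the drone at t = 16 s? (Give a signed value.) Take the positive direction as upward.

8 m

Displacement is the signed area under the v-t curve.
0–5 s: 7 × 5 = 35 m
5–7 s: 3 × 2 = 6 m
7–13 s: -11 × 6 = -66 m
13–16 s: 11 × 3 = 33 m
Net displacement = 8 m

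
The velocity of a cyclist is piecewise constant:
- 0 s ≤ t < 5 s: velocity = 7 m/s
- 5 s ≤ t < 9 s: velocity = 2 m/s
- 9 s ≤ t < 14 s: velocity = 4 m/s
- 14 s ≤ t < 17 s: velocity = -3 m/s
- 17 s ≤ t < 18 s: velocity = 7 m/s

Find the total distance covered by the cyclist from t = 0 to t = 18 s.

Distance (not displacement) is the total path length: add the absolute areas under v-t.
0–5 s: |7| × 5 = 35 m
5–9 s: |2| × 4 = 8 m
9–14 s: |4| × 5 = 20 m
14–17 s: |-3| × 3 = 9 m
17–18 s: |7| × 1 = 7 m
Total distance = 79 m

79 m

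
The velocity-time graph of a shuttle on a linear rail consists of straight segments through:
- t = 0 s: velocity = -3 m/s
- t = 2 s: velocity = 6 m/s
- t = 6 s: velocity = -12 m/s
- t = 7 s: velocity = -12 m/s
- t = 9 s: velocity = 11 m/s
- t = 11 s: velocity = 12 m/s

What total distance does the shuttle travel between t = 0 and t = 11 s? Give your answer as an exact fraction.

Total distance travelled is ∫|v| dt — sum the magnitudes of each area piece.
0–2 s: v = 0 at t = 2/3 s; triangle areas 1 + 4 = 5 m
2–6 s: v = 0 at t = 10/3 s; triangle areas 4 + 16 = 20 m
6–7 s: |-12| × 1 = 12 m
7–9 s: v = 0 at t = 185/23 s; triangle areas 144/23 + 121/23 = 265/23 m
9–11 s: |½(11 + 12)(2)| = 23 m
Total distance = 1645/23 m

1645/23 m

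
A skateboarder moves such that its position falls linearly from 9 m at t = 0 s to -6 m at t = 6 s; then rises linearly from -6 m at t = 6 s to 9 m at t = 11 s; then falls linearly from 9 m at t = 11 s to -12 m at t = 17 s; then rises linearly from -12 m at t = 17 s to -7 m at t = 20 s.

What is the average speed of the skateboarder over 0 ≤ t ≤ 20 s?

2.8 m/s

Average speed = (total path length)/(elapsed time); on a piecewise-linear x-t graph the path length is Σ|Δx|.
0–6 s: |Δx| = |-6 − 9| = 15 m
6–11 s: |Δx| = |9 − -6| = 15 m
11–17 s: |Δx| = |-12 − 9| = 21 m
17–20 s: |Δx| = |-7 − -12| = 5 m
Total path = 56 m; average speed = 56/20 = 2.8 m/s.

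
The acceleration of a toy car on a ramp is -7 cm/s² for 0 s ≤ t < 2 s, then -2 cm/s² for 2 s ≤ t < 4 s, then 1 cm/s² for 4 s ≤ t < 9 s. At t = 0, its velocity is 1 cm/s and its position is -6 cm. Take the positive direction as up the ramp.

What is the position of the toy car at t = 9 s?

On each constant-a segment, Δv = aΔt and Δx = v₀Δt + ½aΔt²; chain segment to segment.
0–2 s: v starts 1 cm/s; Δx = 1·2 + ½·-7·2² = -12 cm; v ends -13 cm/s.
2–4 s: v starts -13 cm/s; Δx = -13·2 + ½·-2·2² = -30 cm; v ends -17 cm/s.
4–9 s: v starts -17 cm/s; Δx = -17·5 + ½·1·5² = -72.5 cm; v ends -12 cm/s.
x(9) = -6 + Σ Δx = -120.5 cm.

-120.5 cm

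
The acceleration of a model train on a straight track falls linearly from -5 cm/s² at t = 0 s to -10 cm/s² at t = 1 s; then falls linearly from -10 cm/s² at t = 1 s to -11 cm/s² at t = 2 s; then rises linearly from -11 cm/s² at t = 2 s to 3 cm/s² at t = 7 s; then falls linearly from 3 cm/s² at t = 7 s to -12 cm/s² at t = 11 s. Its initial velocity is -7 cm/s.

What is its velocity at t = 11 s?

Δv equals the area under the a-t graph; then v = v₀ + Δv.
0–1 s: ½(-5 + -10)(1) = -7.5 cm/s
1–2 s: ½(-10 + -11)(1) = -10.5 cm/s
2–7 s: ½(-11 + 3)(5) = -20 cm/s
7–11 s: ½(3 + -12)(4) = -18 cm/s
Δv = -56 cm/s, so v(11) = -7 + (-56) = -63 cm/s.

-63 cm/s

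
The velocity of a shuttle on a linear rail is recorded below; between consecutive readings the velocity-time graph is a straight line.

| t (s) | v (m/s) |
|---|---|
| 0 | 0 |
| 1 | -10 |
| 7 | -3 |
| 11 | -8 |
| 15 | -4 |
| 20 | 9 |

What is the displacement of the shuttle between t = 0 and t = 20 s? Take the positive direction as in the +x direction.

Displacement is the signed area under the v-t curve.
0–1 s: ½(0 + -10)(1) = -5 m
1–7 s: ½(-10 + -3)(6) = -39 m
7–11 s: ½(-3 + -8)(4) = -22 m
11–15 s: ½(-8 + -4)(4) = -24 m
15–20 s: ½(-4 + 9)(5) = 12.5 m
Net displacement = -77.5 m

-77.5 m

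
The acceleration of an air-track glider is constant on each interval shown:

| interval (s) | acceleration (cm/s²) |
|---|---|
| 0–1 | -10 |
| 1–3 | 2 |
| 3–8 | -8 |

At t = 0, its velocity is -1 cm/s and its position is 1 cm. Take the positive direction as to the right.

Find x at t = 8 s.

-158 cm

On each constant-a segment, Δv = aΔt and Δx = v₀Δt + ½aΔt²; chain segment to segment.
0–1 s: v starts -1 cm/s; Δx = -1·1 + ½·-10·1² = -6 cm; v ends -11 cm/s.
1–3 s: v starts -11 cm/s; Δx = -11·2 + ½·2·2² = -18 cm; v ends -7 cm/s.
3–8 s: v starts -7 cm/s; Δx = -7·5 + ½·-8·5² = -135 cm; v ends -47 cm/s.
x(8) = 1 + Σ Δx = -158 cm.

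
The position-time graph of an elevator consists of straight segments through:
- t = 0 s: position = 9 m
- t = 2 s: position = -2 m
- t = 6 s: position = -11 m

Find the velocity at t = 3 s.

Velocity is the slope of the x-t graph on 2–6 s: (-11 − -2)/(6 − 2) = -2.25 m/s.

-2.25 m/s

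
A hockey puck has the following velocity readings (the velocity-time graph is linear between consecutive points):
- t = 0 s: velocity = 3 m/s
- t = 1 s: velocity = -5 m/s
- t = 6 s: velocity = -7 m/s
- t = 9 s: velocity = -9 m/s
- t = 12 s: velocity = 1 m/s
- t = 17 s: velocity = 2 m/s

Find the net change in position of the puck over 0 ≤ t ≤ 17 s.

Displacement is the signed area under the v-t curve.
0–1 s: ½(3 + -5)(1) = -1 m
1–6 s: ½(-5 + -7)(5) = -30 m
6–9 s: ½(-7 + -9)(3) = -24 m
9–12 s: ½(-9 + 1)(3) = -12 m
12–17 s: ½(1 + 2)(5) = 7.5 m
Net displacement = -59.5 m

-59.5 m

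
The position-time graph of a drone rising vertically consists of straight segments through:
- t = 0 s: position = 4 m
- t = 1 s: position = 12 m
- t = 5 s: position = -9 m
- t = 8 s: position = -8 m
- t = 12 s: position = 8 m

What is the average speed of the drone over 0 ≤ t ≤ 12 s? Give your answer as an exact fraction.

23/6 m/s

Average speed = (total path length)/(elapsed time); on a piecewise-linear x-t graph the path length is Σ|Δx|.
0–1 s: |Δx| = |12 − 4| = 8 m
1–5 s: |Δx| = |-9 − 12| = 21 m
5–8 s: |Δx| = |-8 − -9| = 1 m
8–12 s: |Δx| = |8 − -8| = 16 m
Total path = 46 m; average speed = 46/12 = 23/6 m/s.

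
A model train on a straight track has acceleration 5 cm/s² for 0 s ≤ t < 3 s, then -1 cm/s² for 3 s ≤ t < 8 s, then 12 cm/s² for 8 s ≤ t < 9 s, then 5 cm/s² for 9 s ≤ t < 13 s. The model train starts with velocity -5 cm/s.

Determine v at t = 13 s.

37 cm/s

Δv equals the area under the a-t graph; then v = v₀ + Δv.
0–3 s: 5 × 3 = 15 cm/s
3–8 s: -1 × 5 = -5 cm/s
8–9 s: 12 × 1 = 12 cm/s
9–13 s: 5 × 4 = 20 cm/s
Δv = 42 cm/s, so v(13) = -5 + (42) = 37 cm/s.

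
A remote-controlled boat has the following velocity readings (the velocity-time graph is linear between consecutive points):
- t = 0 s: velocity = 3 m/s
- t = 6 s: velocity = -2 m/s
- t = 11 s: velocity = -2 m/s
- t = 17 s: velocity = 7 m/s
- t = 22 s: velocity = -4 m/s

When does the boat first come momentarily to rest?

v changes sign on 0–6 s (from 3 to -2); the graph is linear there, so v = 0 at t = 0 + (-3)·(6 − 0)/(-2 − 3) = 3.6 s.

t = 3.6 s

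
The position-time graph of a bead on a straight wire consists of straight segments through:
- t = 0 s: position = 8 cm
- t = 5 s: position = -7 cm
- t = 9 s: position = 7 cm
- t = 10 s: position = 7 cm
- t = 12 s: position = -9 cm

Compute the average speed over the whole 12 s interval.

3.75 cm/s

Average speed = (total path length)/(elapsed time); on a piecewise-linear x-t graph the path length is Σ|Δx|.
0–5 s: |Δx| = |-7 − 8| = 15 cm
5–9 s: |Δx| = |7 − -7| = 14 cm
9–10 s: |Δx| = |7 − 7| = 0 cm
10–12 s: |Δx| = |-9 − 7| = 16 cm
Total path = 45 cm; average speed = 45/12 = 3.75 cm/s.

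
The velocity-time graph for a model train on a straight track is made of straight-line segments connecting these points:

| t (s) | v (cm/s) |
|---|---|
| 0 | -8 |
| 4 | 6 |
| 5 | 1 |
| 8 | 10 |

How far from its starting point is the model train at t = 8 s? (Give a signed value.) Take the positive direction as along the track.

Net displacement equals the area under the velocity-time graph (areas below the axis count negative).
0–4 s: ½(-8 + 6)(4) = -4 cm
4–5 s: ½(6 + 1)(1) = 3.5 cm
5–8 s: ½(1 + 10)(3) = 16.5 cm
Net displacement = 16 cm

16 cm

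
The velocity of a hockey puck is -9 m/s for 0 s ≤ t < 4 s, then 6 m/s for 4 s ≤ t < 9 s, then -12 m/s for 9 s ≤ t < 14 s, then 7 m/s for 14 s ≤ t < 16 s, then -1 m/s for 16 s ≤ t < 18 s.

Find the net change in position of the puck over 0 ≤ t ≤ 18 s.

Net displacement equals the area under the velocity-time graph (areas below the axis count negative).
0–4 s: -9 × 4 = -36 m
4–9 s: 6 × 5 = 30 m
9–14 s: -12 × 5 = -60 m
14–16 s: 7 × 2 = 14 m
16–18 s: -1 × 2 = -2 m
Net displacement = -54 m

-54 m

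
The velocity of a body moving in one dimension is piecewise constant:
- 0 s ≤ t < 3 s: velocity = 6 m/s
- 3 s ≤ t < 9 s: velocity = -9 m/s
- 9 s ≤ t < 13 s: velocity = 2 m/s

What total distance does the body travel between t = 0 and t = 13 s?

Total distance travelled is ∫|v| dt — sum the magnitudes of each area piece.
0–3 s: |6| × 3 = 18 m
3–9 s: |-9| × 6 = 54 m
9–13 s: |2| × 4 = 8 m
Total distance = 80 m

80 m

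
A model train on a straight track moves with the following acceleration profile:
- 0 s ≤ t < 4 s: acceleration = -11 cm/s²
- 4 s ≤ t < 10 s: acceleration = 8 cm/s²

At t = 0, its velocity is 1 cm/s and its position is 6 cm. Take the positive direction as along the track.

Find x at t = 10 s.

-192 cm

On each constant-a segment, Δv = aΔt and Δx = v₀Δt + ½aΔt²; chain segment to segment.
0–4 s: v starts 1 cm/s; Δx = 1·4 + ½·-11·4² = -84 cm; v ends -43 cm/s.
4–10 s: v starts -43 cm/s; Δx = -43·6 + ½·8·6² = -114 cm; v ends 5 cm/s.
x(10) = 6 + Σ Δx = -192 cm.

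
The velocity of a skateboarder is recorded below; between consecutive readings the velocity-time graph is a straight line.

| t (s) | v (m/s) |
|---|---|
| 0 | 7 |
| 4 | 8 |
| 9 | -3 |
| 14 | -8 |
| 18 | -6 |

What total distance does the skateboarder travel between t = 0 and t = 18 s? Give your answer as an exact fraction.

1123/11 m

Total distance travelled is ∫|v| dt — sum the magnitudes of each area piece.
0–4 s: |½(7 + 8)(4)| = 30 m
4–9 s: v = 0 at t = 84/11 s; triangle areas 160/11 + 45/22 = 365/22 m
9–14 s: |½(-3 + -8)(5)| = 27.5 m
14–18 s: |½(-8 + -6)(4)| = 28 m
Total distance = 1123/11 m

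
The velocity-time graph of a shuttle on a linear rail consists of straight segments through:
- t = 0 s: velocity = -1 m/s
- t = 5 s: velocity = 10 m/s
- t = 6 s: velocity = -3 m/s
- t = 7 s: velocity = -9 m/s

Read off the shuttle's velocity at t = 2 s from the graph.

3.4 m/s

On 0–5 s the graph is linear from -1 to 10 m/s: v(2) = -1 + (10 − -1)·(2 − 0)/(5 − 0) = 3.4 m/s.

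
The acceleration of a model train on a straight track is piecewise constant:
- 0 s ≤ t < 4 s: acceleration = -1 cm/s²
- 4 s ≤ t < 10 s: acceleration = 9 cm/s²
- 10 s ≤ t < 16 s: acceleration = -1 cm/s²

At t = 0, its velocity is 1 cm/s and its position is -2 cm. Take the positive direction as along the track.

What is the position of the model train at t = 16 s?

426 cm

On each constant-a segment, Δv = aΔt and Δx = v₀Δt + ½aΔt²; chain segment to segment.
0–4 s: v starts 1 cm/s; Δx = 1·4 + ½·-1·4² = -4 cm; v ends -3 cm/s.
4–10 s: v starts -3 cm/s; Δx = -3·6 + ½·9·6² = 144 cm; v ends 51 cm/s.
10–16 s: v starts 51 cm/s; Δx = 51·6 + ½·-1·6² = 288 cm; v ends 45 cm/s.
x(16) = -2 + Σ Δx = 426 cm.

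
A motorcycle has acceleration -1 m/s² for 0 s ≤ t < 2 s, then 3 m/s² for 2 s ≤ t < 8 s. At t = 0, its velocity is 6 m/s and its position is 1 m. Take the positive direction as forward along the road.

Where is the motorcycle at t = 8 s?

89 m

On each constant-a segment, Δv = aΔt and Δx = v₀Δt + ½aΔt²; chain segment to segment.
0–2 s: v starts 6 m/s; Δx = 6·2 + ½·-1·2² = 10 m; v ends 4 m/s.
2–8 s: v starts 4 m/s; Δx = 4·6 + ½·3·6² = 78 m; v ends 22 m/s.
x(8) = 1 + Σ Δx = 89 m.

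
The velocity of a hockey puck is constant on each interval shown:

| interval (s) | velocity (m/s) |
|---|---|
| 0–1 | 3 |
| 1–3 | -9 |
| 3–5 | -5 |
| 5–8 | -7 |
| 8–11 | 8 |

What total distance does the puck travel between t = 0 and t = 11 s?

76 m

Distance (not displacement) is the total path length: add the absolute areas under v-t.
0–1 s: |3| × 1 = 3 m
1–3 s: |-9| × 2 = 18 m
3–5 s: |-5| × 2 = 10 m
5–8 s: |-7| × 3 = 21 m
8–11 s: |8| × 3 = 24 m
Total distance = 76 m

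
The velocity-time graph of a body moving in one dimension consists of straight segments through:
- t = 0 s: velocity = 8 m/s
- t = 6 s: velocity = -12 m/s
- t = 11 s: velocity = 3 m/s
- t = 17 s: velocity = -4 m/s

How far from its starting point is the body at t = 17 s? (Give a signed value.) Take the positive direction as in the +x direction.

-37.5 m

Net displacement equals the area under the velocity-time graph (areas below the axis count negative).
0–6 s: ½(8 + -12)(6) = -12 m
6–11 s: ½(-12 + 3)(5) = -22.5 m
11–17 s: ½(3 + -4)(6) = -3 m
Net displacement = -37.5 m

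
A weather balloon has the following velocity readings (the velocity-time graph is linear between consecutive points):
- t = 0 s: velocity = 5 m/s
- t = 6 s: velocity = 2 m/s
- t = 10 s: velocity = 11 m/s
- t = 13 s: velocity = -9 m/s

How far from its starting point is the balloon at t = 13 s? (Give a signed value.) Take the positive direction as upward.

50 m

Displacement is the signed area under the v-t curve.
0–6 s: ½(5 + 2)(6) = 21 m
6–10 s: ½(2 + 11)(4) = 26 m
10–13 s: ½(11 + -9)(3) = 3 m
Net displacement = 50 m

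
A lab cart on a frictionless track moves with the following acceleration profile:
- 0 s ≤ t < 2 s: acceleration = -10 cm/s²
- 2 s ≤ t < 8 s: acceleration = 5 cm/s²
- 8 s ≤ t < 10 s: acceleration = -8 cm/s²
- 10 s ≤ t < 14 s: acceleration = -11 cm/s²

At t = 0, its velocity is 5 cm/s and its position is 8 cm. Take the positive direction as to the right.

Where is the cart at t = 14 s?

-80 cm

On each constant-a segment, Δv = aΔt and Δx = v₀Δt + ½aΔt²; chain segment to segment.
0–2 s: v starts 5 cm/s; Δx = 5·2 + ½·-10·2² = -10 cm; v ends -15 cm/s.
2–8 s: v starts -15 cm/s; Δx = -15·6 + ½·5·6² = 0 cm; v ends 15 cm/s.
8–10 s: v starts 15 cm/s; Δx = 15·2 + ½·-8·2² = 14 cm; v ends -1 cm/s.
10–14 s: v starts -1 cm/s; Δx = -1·4 + ½·-11·4² = -92 cm; v ends -45 cm/s.
x(14) = 8 + Σ Δx = -80 cm.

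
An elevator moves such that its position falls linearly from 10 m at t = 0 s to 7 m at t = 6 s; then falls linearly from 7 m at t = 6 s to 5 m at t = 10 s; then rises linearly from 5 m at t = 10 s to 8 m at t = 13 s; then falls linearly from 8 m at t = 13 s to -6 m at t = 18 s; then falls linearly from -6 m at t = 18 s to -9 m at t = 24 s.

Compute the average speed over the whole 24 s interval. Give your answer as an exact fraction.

Average speed = (total path length)/(elapsed time); on a piecewise-linear x-t graph the path length is Σ|Δx|.
0–6 s: |Δx| = |7 − 10| = 3 m
6–10 s: |Δx| = |5 − 7| = 2 m
10–13 s: |Δx| = |8 − 5| = 3 m
13–18 s: |Δx| = |-6 − 8| = 14 m
18–24 s: |Δx| = |-9 − -6| = 3 m
Total path = 25 m; average speed = 25/24 = 25/24 m/s.

25/24 m/s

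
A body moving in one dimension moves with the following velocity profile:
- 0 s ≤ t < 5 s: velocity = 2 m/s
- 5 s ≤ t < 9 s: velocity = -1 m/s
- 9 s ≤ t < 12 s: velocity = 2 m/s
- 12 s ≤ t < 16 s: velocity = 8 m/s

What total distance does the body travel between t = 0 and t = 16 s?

52 m

Total distance travelled is ∫|v| dt — sum the magnitudes of each area piece.
0–5 s: |2| × 5 = 10 m
5–9 s: |-1| × 4 = 4 m
9–12 s: |2| × 3 = 6 m
12–16 s: |8| × 4 = 32 m
Total distance = 52 m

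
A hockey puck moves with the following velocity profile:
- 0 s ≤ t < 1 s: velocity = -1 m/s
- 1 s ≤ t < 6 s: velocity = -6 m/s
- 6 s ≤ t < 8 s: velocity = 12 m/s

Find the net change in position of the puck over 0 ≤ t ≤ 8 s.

Net displacement equals the area under the velocity-time graph (areas below the axis count negative).
0–1 s: -1 × 1 = -1 m
1–6 s: -6 × 5 = -30 m
6–8 s: 12 × 2 = 24 m
Net displacement = -7 m

-7 m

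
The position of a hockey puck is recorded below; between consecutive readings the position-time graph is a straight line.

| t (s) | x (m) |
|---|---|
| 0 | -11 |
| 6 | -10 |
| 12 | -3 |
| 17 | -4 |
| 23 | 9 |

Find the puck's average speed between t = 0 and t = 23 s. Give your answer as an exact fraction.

22/23 m/s

Average speed = (total path length)/(elapsed time); on a piecewise-linear x-t graph the path length is Σ|Δx|.
0–6 s: |Δx| = |-10 − -11| = 1 m
6–12 s: |Δx| = |-3 − -10| = 7 m
12–17 s: |Δx| = |-4 − -3| = 1 m
17–23 s: |Δx| = |9 − -4| = 13 m
Total path = 22 m; average speed = 22/23 = 22/23 m/s.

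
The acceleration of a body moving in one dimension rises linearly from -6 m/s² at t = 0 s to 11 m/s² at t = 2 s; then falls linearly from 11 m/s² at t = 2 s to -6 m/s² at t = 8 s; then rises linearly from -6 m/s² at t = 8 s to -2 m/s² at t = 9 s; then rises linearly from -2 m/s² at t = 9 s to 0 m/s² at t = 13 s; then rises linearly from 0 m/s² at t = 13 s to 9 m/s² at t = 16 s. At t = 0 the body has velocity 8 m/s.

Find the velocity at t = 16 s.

Δv equals the area under the a-t graph; then v = v₀ + Δv.
0–2 s: ½(-6 + 11)(2) = 5 m/s
2–8 s: ½(11 + -6)(6) = 15 m/s
8–9 s: ½(-6 + -2)(1) = -4 m/s
9–13 s: ½(-2 + 0)(4) = -4 m/s
13–16 s: ½(0 + 9)(3) = 13.5 m/s
Δv = 25.5 m/s, so v(16) = 8 + (25.5) = 33.5 m/s.

33.5 m/s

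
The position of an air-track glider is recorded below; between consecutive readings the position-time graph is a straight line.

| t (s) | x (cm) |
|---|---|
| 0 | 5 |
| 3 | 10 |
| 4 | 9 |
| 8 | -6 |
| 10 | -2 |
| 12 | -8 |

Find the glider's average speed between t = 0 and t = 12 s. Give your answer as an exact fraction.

31/12 cm/s

Average speed = (total path length)/(elapsed time); on a piecewise-linear x-t graph the path length is Σ|Δx|.
0–3 s: |Δx| = |10 − 5| = 5 cm
3–4 s: |Δx| = |9 − 10| = 1 cm
4–8 s: |Δx| = |-6 − 9| = 15 cm
8–10 s: |Δx| = |-2 − -6| = 4 cm
10–12 s: |Δx| = |-8 − -2| = 6 cm
Total path = 31 cm; average speed = 31/12 = 31/12 cm/s.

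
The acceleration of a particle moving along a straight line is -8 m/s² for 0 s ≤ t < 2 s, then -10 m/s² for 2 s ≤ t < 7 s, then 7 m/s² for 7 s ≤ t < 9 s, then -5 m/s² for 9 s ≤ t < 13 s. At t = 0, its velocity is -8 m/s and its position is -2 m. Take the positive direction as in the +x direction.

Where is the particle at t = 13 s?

On each constant-a segment, Δv = aΔt and Δx = v₀Δt + ½aΔt²; chain segment to segment.
0–2 s: v starts -8 m/s; Δx = -8·2 + ½·-8·2² = -32 m; v ends -24 m/s.
2–7 s: v starts -24 m/s; Δx = -24·5 + ½·-10·5² = -245 m; v ends -74 m/s.
7–9 s: v starts -74 m/s; Δx = -74·2 + ½·7·2² = -134 m; v ends -60 m/s.
9–13 s: v starts -60 m/s; Δx = -60·4 + ½·-5·4² = -280 m; v ends -80 m/s.
x(13) = -2 + Σ Δx = -693 m.

-693 m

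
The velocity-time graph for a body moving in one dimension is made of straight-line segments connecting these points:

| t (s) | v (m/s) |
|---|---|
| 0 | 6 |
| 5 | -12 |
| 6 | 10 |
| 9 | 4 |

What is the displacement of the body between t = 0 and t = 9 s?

Net displacement equals the area under the velocity-time graph (areas below the axis count negative).
0–5 s: ½(6 + -12)(5) = -15 m
5–6 s: ½(-12 + 10)(1) = -1 m
6–9 s: ½(10 + 4)(3) = 21 m
Net displacement = 5 m

5 m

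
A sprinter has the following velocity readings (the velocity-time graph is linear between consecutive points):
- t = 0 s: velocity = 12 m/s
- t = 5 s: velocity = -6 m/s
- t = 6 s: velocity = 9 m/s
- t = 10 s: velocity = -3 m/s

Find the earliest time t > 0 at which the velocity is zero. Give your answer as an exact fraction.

v changes sign on 0–5 s (from 12 to -6); the graph is linear there, so v = 0 at t = 0 + (-12)·(5 − 0)/(-6 − 12) = 10/3 s.

t = 10/3 s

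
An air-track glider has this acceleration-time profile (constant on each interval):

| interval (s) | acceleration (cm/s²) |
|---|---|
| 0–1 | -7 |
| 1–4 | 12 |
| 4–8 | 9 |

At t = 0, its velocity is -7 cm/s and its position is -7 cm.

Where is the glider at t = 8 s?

On each constant-a segment, Δv = aΔt and Δx = v₀Δt + ½aΔt²; chain segment to segment.
0–1 s: v starts -7 cm/s; Δx = -7·1 + ½·-7·1² = -10.5 cm; v ends -14 cm/s.
1–4 s: v starts -14 cm/s; Δx = -14·3 + ½·12·3² = 12 cm; v ends 22 cm/s.
4–8 s: v starts 22 cm/s; Δx = 22·4 + ½·9·4² = 160 cm; v ends 58 cm/s.
x(8) = -7 + Σ Δx = 154.5 cm.

154.5 cm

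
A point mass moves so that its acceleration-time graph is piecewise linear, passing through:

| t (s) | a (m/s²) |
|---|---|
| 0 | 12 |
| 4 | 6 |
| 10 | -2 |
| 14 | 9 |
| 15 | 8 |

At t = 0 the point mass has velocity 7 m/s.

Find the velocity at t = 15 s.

77.5 m/s

Δv equals the area under the a-t graph; then v = v₀ + Δv.
0–4 s: ½(12 + 6)(4) = 36 m/s
4–10 s: ½(6 + -2)(6) = 12 m/s
10–14 s: ½(-2 + 9)(4) = 14 m/s
14–15 s: ½(9 + 8)(1) = 8.5 m/s
Δv = 70.5 m/s, so v(15) = 7 + (70.5) = 77.5 m/s.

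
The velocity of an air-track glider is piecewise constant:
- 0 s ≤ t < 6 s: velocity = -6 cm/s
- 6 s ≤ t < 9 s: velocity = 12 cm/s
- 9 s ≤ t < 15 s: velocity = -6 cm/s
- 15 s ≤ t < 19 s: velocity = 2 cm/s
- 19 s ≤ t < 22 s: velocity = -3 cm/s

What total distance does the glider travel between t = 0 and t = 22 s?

125 cm

Distance (not displacement) is the total path length: add the absolute areas under v-t.
0–6 s: |-6| × 6 = 36 cm
6–9 s: |12| × 3 = 36 cm
9–15 s: |-6| × 6 = 36 cm
15–19 s: |2| × 4 = 8 cm
19–22 s: |-3| × 3 = 9 cm
Total distance = 125 cm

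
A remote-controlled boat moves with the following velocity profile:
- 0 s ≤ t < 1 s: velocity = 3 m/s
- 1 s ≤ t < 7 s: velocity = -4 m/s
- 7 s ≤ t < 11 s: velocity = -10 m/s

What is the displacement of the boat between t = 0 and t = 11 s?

-61 m

Net displacement equals the area under the velocity-time graph (areas below the axis count negative).
0–1 s: 3 × 1 = 3 m
1–7 s: -4 × 6 = -24 m
7–11 s: -10 × 4 = -40 m
Net displacement = -61 m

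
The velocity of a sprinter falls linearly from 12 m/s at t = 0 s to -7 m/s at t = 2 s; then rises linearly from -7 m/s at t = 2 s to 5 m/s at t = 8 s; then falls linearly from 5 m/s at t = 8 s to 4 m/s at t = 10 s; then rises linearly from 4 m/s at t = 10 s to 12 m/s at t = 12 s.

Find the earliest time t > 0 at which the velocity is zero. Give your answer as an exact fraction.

v changes sign on 0–2 s (from 12 to -7); the graph is linear there, so v = 0 at t = 0 + (-12)·(2 − 0)/(-7 − 12) = 24/19 s.

t = 24/19 s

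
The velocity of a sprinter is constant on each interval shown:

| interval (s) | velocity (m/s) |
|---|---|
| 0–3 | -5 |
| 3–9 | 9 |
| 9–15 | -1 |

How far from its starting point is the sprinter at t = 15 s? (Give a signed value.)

Net displacement equals the area under the velocity-time graph (areas below the axis count negative).
0–3 s: -5 × 3 = -15 m
3–9 s: 9 × 6 = 54 m
9–15 s: -1 × 6 = -6 m
Net displacement = 33 m

33 m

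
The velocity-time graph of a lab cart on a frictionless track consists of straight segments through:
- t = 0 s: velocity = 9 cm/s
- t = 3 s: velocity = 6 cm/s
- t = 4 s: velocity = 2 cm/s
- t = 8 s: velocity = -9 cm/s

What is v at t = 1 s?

On 0–3 s the graph is linear from 9 to 6 cm/s: v(1) = 9 + (6 − 9)·(1 − 0)/(3 − 0) = 8 cm/s.

8 cm/s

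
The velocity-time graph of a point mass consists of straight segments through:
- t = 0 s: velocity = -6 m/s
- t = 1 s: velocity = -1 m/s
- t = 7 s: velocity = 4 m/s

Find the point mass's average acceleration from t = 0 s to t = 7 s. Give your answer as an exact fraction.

Average acceleration = Δv/Δt = (4 − -6)/(7 − 0) = 10/7 m/s².

10/7 m/s²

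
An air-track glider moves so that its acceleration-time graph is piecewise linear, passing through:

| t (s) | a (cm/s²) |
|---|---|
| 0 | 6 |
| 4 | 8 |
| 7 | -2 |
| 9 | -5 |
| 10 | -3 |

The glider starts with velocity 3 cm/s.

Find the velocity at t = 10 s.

29 cm/s

Δv equals the area under the a-t graph; then v = v₀ + Δv.
0–4 s: ½(6 + 8)(4) = 28 cm/s
4–7 s: ½(8 + -2)(3) = 9 cm/s
7–9 s: ½(-2 + -5)(2) = -7 cm/s
9–10 s: ½(-5 + -3)(1) = -4 cm/s
Δv = 26 cm/s, so v(10) = 3 + (26) = 29 cm/s.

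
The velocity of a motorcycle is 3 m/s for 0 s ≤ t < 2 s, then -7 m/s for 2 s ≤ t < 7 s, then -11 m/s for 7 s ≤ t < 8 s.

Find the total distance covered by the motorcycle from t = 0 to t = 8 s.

52 m

Total distance travelled is ∫|v| dt — sum the magnitudes of each area piece.
0–2 s: |3| × 2 = 6 m
2–7 s: |-7| × 5 = 35 m
7–8 s: |-11| × 1 = 11 m
Total distance = 52 m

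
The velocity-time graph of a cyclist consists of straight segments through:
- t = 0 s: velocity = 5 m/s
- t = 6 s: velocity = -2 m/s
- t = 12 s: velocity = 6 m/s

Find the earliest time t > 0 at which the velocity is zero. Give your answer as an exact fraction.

v changes sign on 0–6 s (from 5 to -2); the graph is linear there, so v = 0 at t = 0 + (-5)·(6 − 0)/(-2 − 5) = 30/7 s.

t = 30/7 s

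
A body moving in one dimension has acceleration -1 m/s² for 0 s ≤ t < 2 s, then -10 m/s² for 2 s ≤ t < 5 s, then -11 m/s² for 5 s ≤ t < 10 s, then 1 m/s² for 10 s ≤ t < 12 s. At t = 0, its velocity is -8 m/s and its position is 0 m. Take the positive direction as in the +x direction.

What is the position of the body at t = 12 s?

On each constant-a segment, Δv = aΔt and Δx = v₀Δt + ½aΔt²; chain segment to segment.
0–2 s: v starts -8 m/s; Δx = -8·2 + ½·-1·2² = -18 m; v ends -10 m/s.
2–5 s: v starts -10 m/s; Δx = -10·3 + ½·-10·3² = -75 m; v ends -40 m/s.
5–10 s: v starts -40 m/s; Δx = -40·5 + ½·-11·5² = -337.5 m; v ends -95 m/s.
10–12 s: v starts -95 m/s; Δx = -95·2 + ½·1·2² = -188 m; v ends -93 m/s.
x(12) = 0 + Σ Δx = -618.5 m.

-618.5 m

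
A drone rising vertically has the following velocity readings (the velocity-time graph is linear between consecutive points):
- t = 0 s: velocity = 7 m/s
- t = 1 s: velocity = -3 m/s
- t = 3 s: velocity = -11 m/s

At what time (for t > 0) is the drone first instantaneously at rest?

v changes sign on 0–1 s (from 7 to -3); the graph is linear there, so v = 0 at t = 0 + (-7)·(1 − 0)/(-3 − 7) = 0.7 s.

t = 0.7 s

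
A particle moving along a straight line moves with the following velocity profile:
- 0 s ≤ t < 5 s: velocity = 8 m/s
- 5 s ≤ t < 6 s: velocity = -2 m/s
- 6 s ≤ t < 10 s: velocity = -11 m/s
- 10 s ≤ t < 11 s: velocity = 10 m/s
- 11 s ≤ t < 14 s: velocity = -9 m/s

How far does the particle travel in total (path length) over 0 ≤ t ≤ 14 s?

Total distance travelled is ∫|v| dt — sum the magnitudes of each area piece.
0–5 s: |8| × 5 = 40 m
5–6 s: |-2| × 1 = 2 m
6–10 s: |-11| × 4 = 44 m
10–11 s: |10| × 1 = 10 m
11–14 s: |-9| × 3 = 27 m
Total distance = 123 m

123 m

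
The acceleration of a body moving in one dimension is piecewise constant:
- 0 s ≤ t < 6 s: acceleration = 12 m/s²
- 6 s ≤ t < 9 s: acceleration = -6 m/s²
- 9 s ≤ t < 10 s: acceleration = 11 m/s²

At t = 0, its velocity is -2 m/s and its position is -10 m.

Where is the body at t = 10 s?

434.5 m

On each constant-a segment, Δv = aΔt and Δx = v₀Δt + ½aΔt²; chain segment to segment.
0–6 s: v starts -2 m/s; Δx = -2·6 + ½·12·6² = 204 m; v ends 70 m/s.
6–9 s: v starts 70 m/s; Δx = 70·3 + ½·-6·3² = 183 m; v ends 52 m/s.
9–10 s: v starts 52 m/s; Δx = 52·1 + ½·11·1² = 57.5 m; v ends 63 m/s.
x(10) = -10 + Σ Δx = 434.5 m.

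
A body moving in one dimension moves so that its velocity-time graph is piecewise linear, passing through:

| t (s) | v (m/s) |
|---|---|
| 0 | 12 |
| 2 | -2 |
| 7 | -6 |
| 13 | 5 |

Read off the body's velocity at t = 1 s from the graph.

On 0–2 s the graph is linear from 12 to -2 m/s: v(1) = 12 + (-2 − 12)·(1 − 0)/(2 − 0) = 5 m/s.

5 m/s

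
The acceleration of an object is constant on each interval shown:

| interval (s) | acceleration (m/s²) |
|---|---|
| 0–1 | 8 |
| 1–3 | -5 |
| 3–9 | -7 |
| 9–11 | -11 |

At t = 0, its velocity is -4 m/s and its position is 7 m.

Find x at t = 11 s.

On each constant-a segment, Δv = aΔt and Δx = v₀Δt + ½aΔt²; chain segment to segment.
0–1 s: v starts -4 m/s; Δx = -4·1 + ½·8·1² = 0 m; v ends 4 m/s.
1–3 s: v starts 4 m/s; Δx = 4·2 + ½·-5·2² = -2 m; v ends -6 m/s.
3–9 s: v starts -6 m/s; Δx = -6·6 + ½·-7·6² = -162 m; v ends -48 m/s.
9–11 s: v starts -48 m/s; Δx = -48·2 + ½·-11·2² = -118 m; v ends -70 m/s.
x(11) = 7 + Σ Δx = -275 m.

-275 m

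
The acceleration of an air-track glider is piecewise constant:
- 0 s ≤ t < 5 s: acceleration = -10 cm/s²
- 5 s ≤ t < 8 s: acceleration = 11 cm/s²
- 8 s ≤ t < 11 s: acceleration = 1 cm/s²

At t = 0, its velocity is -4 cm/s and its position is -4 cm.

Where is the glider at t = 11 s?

On each constant-a segment, Δv = aΔt and Δx = v₀Δt + ½aΔt²; chain segment to segment.
0–5 s: v starts -4 cm/s; Δx = -4·5 + ½·-10·5² = -145 cm; v ends -54 cm/s.
5–8 s: v starts -54 cm/s; Δx = -54·3 + ½·11·3² = -112.5 cm; v ends -21 cm/s.
8–11 s: v starts -21 cm/s; Δx = -21·3 + ½·1·3² = -58.5 cm; v ends -18 cm/s.
x(11) = -4 + Σ Δx = -320 cm.

-320 cm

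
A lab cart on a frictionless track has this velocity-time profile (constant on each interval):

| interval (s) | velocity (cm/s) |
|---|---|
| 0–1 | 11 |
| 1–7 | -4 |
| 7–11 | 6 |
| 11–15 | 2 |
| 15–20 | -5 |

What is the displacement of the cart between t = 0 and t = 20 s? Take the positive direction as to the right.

-6 cm

Displacement is the signed area under the v-t curve.
0–1 s: 11 × 1 = 11 cm
1–7 s: -4 × 6 = -24 cm
7–11 s: 6 × 4 = 24 cm
11–15 s: 2 × 4 = 8 cm
15–20 s: -5 × 5 = -25 cm
Net displacement = -6 cm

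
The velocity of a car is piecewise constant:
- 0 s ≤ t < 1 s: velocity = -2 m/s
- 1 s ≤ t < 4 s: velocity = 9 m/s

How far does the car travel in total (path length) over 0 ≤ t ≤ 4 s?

Distance (not displacement) is the total path length: add the absolute areas under v-t.
0–1 s: |-2| × 1 = 2 m
1–4 s: |9| × 3 = 27 m
Total distance = 29 m

29 m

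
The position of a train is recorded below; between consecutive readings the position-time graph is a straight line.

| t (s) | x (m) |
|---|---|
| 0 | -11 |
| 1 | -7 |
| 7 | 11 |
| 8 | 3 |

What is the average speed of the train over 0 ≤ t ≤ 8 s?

Average speed = (total path length)/(elapsed time); on a piecewise-linear x-t graph the path length is Σ|Δx|.
0–1 s: |Δx| = |-7 − -11| = 4 m
1–7 s: |Δx| = |11 − -7| = 18 m
7–8 s: |Δx| = |3 − 11| = 8 m
Total path = 30 m; average speed = 30/8 = 3.75 m/s.

3.75 m/s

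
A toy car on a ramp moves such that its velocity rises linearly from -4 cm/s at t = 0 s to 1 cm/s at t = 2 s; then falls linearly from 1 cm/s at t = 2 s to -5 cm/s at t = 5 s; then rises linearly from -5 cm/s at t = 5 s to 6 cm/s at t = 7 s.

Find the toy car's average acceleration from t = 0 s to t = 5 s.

Average acceleration = Δv/Δt = (-5 − -4)/(5 − 0) = -0.2 cm/s².

-0.2 cm/s²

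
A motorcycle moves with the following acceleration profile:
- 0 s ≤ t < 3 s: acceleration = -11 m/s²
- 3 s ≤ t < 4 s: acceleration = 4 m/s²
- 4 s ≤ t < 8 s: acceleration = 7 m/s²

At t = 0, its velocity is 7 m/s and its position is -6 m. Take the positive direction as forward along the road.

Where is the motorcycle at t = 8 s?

On each constant-a segment, Δv = aΔt and Δx = v₀Δt + ½aΔt²; chain segment to segment.
0–3 s: v starts 7 m/s; Δx = 7·3 + ½·-11·3² = -28.5 m; v ends -26 m/s.
3–4 s: v starts -26 m/s; Δx = -26·1 + ½·4·1² = -24 m; v ends -22 m/s.
4–8 s: v starts -22 m/s; Δx = -22·4 + ½·7·4² = -32 m; v ends 6 m/s.
x(8) = -6 + Σ Δx = -90.5 m.

-90.5 m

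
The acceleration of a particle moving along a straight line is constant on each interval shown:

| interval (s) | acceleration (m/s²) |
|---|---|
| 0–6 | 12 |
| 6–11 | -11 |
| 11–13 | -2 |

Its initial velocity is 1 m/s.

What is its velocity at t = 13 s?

Δv equals the area under the a-t graph; then v = v₀ + Δv.
0–6 s: 12 × 6 = 72 m/s
6–11 s: -11 × 5 = -55 m/s
11–13 s: -2 × 2 = -4 m/s
Δv = 13 m/s, so v(13) = 1 + (13) = 14 m/s.

14 m/s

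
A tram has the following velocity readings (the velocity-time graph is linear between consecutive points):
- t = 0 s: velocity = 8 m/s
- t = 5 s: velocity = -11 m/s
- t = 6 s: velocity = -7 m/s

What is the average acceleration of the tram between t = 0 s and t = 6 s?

-2.5 m/s²

Average acceleration = Δv/Δt = (-7 − 8)/(6 − 0) = -2.5 m/s².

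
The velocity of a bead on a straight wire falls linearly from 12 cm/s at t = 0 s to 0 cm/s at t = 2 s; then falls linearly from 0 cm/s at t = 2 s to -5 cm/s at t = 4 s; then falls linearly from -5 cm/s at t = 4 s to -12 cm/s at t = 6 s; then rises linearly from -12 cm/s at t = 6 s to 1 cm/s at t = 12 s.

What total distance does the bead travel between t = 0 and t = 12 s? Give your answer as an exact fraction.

877/13 cm

Total distance travelled is ∫|v| dt — sum the magnitudes of each area piece.
0–2 s: |½(12 + 0)(2)| = 12 cm
2–4 s: |½(0 + -5)(2)| = 5 cm
4–6 s: |½(-5 + -12)(2)| = 17 cm
6–12 s: v = 0 at t = 150/13 s; triangle areas 432/13 + 3/13 = 435/13 cm
Total distance = 877/13 cm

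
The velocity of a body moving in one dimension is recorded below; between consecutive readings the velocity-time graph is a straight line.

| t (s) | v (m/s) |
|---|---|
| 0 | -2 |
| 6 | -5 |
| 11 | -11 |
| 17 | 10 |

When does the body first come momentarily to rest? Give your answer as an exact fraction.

v changes sign on 11–17 s (from -11 to 10); the graph is linear there, so v = 0 at t = 11 + (11)·(17 − 11)/(10 − -11) = 99/7 s.

t = 99/7 s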